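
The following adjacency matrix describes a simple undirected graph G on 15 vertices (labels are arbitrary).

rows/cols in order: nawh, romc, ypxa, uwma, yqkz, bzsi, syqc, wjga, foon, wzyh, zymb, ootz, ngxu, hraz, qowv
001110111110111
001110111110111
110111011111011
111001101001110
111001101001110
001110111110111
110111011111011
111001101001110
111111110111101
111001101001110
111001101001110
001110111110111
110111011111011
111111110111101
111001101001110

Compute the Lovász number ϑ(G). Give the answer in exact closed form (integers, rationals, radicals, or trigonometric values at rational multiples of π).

6

deg(zymb) = 9; N(zymb) = {nawh, romc, ypxa, bzsi, syqc, foon, ootz, ngxu, hraz}.
deg(romc) = 11; N(romc) = {ypxa, uwma, yqkz, syqc, wjga, foon, wzyh, zymb, ngxu, hraz, qowv}.
deg(ootz) = 11; N(ootz) = {ypxa, uwma, yqkz, syqc, wjga, foon, wzyh, zymb, ngxu, hraz, qowv}.
deg(uwma) = 9; N(uwma) = {nawh, romc, ypxa, bzsi, syqc, foon, ootz, ngxu, hraz}.
G = K_{6,4,3,2}: α = 6 = χ(Ḡ), so ϑ = 6.
= 6.00000000… (decimal).
Sandwich: α(G)=6 ≤ ϑ(G)=6 ≤ χ(Ḡ)=6 (collapsed).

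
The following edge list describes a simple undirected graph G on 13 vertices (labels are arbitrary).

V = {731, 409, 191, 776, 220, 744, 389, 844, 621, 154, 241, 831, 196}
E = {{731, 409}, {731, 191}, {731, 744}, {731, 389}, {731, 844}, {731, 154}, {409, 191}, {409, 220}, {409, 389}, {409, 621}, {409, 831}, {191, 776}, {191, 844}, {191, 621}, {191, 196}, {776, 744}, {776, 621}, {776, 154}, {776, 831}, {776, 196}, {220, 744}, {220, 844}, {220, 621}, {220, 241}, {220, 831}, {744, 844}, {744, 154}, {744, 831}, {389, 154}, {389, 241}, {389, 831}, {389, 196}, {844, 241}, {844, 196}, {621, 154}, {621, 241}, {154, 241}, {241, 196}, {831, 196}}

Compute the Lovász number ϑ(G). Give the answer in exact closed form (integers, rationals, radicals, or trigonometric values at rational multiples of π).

sqrt(13)

Vertex 731 has 6 neighbors: 409, 191, 744, 389, 844, 154.
deg(241) = 6; N(241) = {220, 389, 844, 621, 154, 196}.
N(154) = {731, 776, 744, 389, 621, 241}, |N(154)| = 6.
Vertex 191 has 6 neighbors: 731, 409, 776, 844, 621, 196.
deg(v) = 6 for all v (|V|=13); Paley(13): SR with (k,λ,μ)=(6,2,3).
A has 3 distinct eigenvalues ≈ [6.0, 1.302776, -2.302776].
λ_max=6, λ_min=-sqrt(13)/2 - 1/2; ϑ = −13·λ_min/(λ_max−λ_min) = sqrt(13).
≈ 3.60555 (to 5 d.p.).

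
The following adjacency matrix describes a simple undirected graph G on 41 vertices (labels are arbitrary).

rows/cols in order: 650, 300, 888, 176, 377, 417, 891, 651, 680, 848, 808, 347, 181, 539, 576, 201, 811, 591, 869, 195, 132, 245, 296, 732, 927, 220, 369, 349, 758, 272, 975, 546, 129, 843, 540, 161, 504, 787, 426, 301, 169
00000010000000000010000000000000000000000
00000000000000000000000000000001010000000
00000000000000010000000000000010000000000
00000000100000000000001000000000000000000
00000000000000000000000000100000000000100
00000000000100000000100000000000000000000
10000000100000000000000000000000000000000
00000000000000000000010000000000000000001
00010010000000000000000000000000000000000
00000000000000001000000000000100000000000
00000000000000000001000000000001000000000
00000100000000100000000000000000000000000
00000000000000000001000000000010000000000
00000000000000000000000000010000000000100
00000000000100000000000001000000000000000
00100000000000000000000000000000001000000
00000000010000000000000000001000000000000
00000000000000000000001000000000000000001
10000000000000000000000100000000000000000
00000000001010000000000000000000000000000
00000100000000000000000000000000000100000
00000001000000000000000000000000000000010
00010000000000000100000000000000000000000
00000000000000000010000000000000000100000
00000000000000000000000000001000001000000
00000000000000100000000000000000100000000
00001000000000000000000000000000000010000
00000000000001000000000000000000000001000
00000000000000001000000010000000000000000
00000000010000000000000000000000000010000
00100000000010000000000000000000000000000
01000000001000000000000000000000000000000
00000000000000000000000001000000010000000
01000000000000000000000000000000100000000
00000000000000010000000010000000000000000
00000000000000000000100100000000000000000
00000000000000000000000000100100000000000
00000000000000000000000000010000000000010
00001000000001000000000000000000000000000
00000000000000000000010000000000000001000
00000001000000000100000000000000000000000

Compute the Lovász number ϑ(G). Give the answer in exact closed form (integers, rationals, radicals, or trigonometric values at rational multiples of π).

41*cos(pi/41)/(cos(pi/41) + 1)

Vertex 296 has 2 neighbors: 176, 591.
N(975) = {888, 181}, |N(975)| = 2.
Vertex 680 has 2 neighbors: 176, 891.
Vertex 576 has 2 neighbors: 347, 220.
Regular of degree 2 on 41 vertices: the odd cycle C_{41}.
Distinct eigenvalues (to 4 d.p.): [2.0, 1.9766, 1.9068, 1.7923, 1.6359, 1.441, 1.2125, 0.9554, 0.676, 0.3808, 0.0766, -0.2294, -0.53, -0.8181, -1.0871, -1.3307, -1.543, -1.7191, -1.855, -1.9474, -1.9941].
ϑ = −N·λ_min/(λ_max−λ_min) = −41·(-2*cos(pi/41))/(2−(-2*cos(pi/41))) = 41*cos(pi/41)/(cos(pi/41) + 1).
= 20.46988… (decimal).
Check 20 ≤ 41*cos(pi/41)/(cos(pi/41) + 1) ≤ 21: both strict.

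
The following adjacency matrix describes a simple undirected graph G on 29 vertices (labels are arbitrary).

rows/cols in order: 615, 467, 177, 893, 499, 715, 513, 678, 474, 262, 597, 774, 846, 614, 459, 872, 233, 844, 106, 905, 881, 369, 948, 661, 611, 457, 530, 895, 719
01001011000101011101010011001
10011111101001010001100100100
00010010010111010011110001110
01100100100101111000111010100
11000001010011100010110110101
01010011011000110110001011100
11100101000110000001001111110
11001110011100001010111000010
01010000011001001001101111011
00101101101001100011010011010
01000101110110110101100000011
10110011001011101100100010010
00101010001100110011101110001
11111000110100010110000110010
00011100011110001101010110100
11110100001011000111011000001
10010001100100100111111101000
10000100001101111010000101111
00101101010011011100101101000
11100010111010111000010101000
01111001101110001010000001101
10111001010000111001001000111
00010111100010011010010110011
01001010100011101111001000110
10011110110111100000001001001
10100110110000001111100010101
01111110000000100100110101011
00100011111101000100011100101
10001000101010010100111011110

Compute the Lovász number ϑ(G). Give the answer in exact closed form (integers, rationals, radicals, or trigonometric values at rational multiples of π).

sqrt(29)

Vertex 774 has 14 neighbors: 615, 177, 893, 513, 678, 597, 846, 614, 459, 233, 844, 881, 611, 895.
deg(467) = 14; N(467) = {615, 893, 499, 715, 513, 678, 474, 597, 614, 872, 905, 881, 661, 530}.
N(474) = {467, 893, 262, 597, 614, 233, 905, 881, 948, 661, 611, 457, 895, 719}, |N(474)| = 14.
N(459) = {893, 499, 715, 262, 597, 774, 846, 233, 844, 905, 369, 661, 611, 530}, |N(459)| = 14.
G on 29 vertices is 14-regular; SR(29,14,6,7) — a Paley graph.
A has 3 distinct eigenvalues ≈ [14.0, 2.192582, -3.192582].
ϑ = −N·λ_min/(λ_max−λ_min) = −29·(-sqrt(29)/2 - 1/2)/(14−(-sqrt(29)/2 - 1/2)) = sqrt(29).
= 5.3852… (decimal).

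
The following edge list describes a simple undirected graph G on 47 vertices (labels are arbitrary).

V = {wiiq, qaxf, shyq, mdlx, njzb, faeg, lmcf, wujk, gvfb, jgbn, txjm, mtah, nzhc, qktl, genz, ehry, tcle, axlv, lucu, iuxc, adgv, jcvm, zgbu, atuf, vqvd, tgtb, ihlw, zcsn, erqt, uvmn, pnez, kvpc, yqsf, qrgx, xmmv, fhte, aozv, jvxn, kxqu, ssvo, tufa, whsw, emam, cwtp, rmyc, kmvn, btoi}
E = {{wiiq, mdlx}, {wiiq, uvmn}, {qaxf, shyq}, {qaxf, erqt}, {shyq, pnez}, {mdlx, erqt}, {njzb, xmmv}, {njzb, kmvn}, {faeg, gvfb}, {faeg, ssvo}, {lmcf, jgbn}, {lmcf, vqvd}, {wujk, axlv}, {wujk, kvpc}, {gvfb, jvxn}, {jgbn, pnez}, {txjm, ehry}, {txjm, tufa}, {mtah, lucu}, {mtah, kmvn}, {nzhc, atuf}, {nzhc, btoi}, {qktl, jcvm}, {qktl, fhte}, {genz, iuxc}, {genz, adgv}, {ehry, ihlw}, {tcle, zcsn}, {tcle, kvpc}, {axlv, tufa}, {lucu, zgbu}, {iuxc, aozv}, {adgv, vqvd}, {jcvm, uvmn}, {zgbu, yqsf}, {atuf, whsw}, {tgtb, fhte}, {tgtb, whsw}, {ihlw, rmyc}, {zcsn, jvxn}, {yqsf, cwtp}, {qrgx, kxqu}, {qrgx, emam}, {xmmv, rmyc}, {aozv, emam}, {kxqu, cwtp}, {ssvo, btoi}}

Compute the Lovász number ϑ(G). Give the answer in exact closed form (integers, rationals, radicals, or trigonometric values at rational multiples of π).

47*cos(pi/47)/(cos(pi/47) + 1)

N(uvmn) = {wiiq, jcvm}, |N(uvmn)| = 2.
deg(iuxc) = 2; N(iuxc) = {genz, aozv}.
N(faeg) = {gvfb, ssvo}, |N(faeg)| = 2.
N(btoi) = {nzhc, ssvo}, |N(btoi)| = 2.
Regular of degree 2 on 47 vertices: connected 2-regular on 47 ⇒ C_{47}.
Distinct eigenvalues (to 3 d.p.): [2.0, 1.982, 1.929, 1.841, 1.721, 1.57, 1.39, 1.186, 0.961, 0.719, 0.464, 0.2, -0.067, -0.333, -0.593, -0.842, -1.076, -1.291, -1.483, -1.649, -1.785, -1.889, -1.96, -1.996].
Lovász: ϑ = −47(-2*cos(pi/47))/(2+-(-1)*2*cos(pi/47)) = 47*cos(pi/47)/(cos(pi/47) + 1).
ϑ(G) ≈ 23.47373.
Check 23 ≤ 47*cos(pi/47)/(cos(pi/47) + 1) ≤ 24: both strict.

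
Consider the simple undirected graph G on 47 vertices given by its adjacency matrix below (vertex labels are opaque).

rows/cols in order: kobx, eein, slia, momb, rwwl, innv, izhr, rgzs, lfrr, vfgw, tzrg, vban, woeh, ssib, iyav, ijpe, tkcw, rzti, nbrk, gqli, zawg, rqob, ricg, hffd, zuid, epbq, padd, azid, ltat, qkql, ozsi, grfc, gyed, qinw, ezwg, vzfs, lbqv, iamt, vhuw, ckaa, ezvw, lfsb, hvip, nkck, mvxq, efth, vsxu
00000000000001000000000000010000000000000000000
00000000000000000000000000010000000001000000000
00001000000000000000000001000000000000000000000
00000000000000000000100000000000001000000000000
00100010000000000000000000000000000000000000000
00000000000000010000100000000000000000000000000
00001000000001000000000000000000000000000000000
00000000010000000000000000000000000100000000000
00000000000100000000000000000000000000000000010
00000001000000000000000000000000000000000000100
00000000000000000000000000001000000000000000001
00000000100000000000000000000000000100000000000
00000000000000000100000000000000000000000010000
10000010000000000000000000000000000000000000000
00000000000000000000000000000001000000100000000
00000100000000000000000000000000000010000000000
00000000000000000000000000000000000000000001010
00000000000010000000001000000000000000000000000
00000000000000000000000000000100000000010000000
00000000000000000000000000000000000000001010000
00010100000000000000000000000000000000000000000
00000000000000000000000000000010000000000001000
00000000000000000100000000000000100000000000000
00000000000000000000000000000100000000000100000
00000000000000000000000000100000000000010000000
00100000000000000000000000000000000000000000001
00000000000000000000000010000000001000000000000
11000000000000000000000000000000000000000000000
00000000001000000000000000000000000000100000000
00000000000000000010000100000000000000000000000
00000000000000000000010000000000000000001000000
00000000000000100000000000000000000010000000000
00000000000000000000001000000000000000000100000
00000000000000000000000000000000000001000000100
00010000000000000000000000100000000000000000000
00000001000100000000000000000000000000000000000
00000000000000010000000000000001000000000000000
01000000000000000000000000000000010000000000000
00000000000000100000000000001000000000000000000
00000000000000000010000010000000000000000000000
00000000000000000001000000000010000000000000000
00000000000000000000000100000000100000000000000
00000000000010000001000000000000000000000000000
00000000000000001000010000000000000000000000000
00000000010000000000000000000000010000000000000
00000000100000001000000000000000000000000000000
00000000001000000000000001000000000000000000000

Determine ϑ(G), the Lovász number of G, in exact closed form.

47*cos(pi/47)/(cos(pi/47) + 1)

deg(epbq) = 2; N(epbq) = {slia, vsxu}.
Vertex grfc has 2 neighbors: iyav, lbqv.
deg(iamt) = 2; N(iamt) = {eein, qinw}.
N(rzti) = {woeh, ricg}, |N(rzti)| = 2.
Every vertex has degree 2 (N=47); connected 2-regular on 47 ⇒ C_{47}.
The 24 distinct eigenvalues: [2.0, 1.9822, 1.9289, 1.8413, 1.7208, 1.5696, 1.3904, 1.1864, 0.9612, 0.7188, 0.4636, 0.2002, -0.0668, -0.3327, -0.5926, -0.8419, -1.0762, -1.2913, -1.4833, -1.6489, -1.785, -1.8893, -1.9599, -1.9955].
With N=47: ϑ(G) = 47·(-(-1)*2*cos(pi/47))/(2−(-2*cos(pi/47))) = 47*cos(pi/47)/(cos(pi/47) + 1).
Numerically 23.47373.
α=23, χ(Ḡ)=24; ϑ=47*cos(pi/47)/(cos(pi/47) + 1) lies between (both strict).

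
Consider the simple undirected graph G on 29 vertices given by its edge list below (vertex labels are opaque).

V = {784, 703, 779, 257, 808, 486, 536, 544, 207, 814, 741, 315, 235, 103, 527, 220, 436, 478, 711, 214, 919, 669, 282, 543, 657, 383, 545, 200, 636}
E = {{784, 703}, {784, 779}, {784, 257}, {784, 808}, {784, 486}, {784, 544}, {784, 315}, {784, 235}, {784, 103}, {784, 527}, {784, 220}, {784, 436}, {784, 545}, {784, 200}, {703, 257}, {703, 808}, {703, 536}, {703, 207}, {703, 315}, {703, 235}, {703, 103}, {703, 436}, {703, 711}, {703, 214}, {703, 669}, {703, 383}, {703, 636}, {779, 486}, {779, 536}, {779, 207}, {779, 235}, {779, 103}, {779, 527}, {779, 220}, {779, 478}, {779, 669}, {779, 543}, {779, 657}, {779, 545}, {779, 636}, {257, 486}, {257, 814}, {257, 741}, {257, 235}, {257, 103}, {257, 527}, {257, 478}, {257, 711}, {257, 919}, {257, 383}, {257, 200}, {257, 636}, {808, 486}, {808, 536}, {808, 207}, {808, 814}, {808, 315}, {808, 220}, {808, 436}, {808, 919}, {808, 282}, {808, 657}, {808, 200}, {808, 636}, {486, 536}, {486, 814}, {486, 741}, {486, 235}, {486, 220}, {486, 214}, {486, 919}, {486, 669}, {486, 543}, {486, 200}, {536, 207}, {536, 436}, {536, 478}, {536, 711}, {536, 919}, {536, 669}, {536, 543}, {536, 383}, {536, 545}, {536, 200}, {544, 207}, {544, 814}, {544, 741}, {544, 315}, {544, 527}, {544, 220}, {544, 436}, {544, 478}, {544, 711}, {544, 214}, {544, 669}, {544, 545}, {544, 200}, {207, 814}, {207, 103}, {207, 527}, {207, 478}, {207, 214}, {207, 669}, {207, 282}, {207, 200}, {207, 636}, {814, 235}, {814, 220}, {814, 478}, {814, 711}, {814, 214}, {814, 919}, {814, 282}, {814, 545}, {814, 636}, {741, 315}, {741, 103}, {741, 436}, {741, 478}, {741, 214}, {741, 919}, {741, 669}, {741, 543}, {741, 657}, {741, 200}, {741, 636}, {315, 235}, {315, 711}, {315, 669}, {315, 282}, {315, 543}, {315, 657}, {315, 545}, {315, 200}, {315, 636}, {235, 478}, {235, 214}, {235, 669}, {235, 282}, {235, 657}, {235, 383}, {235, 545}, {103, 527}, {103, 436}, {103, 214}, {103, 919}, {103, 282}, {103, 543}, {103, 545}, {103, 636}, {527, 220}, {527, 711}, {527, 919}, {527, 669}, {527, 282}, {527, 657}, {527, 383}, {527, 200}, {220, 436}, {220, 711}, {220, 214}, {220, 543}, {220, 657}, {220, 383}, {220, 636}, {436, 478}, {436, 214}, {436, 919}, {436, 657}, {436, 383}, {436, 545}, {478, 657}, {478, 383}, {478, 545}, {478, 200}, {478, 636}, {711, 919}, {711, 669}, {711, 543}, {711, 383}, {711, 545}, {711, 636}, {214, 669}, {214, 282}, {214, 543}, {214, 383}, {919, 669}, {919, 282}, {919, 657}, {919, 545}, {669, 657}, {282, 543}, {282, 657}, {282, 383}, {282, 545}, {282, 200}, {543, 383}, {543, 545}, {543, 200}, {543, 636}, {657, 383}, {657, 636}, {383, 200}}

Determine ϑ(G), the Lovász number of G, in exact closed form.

sqrt(29)

deg(383) = 14; N(383) = {703, 257, 536, 235, 527, 220, 436, 478, 711, 214, 282, 543, 657, 200}.
N(741) = {257, 486, 544, 315, 103, 436, 478, 214, 919, 669, 543, 657, 200, 636}, |N(741)| = 14.
deg(220) = 14; N(220) = {784, 779, 808, 486, 544, 814, 527, 436, 711, 214, 543, 657, 383, 636}.
Vertex 478 has 14 neighbors: 779, 257, 536, 544, 207, 814, 741, 235, 436, 657, 383, 545, 200, 636.
deg(v) = 14 for all v (|V|=29); SR(29,14,6,7) — a Paley graph.
A has 3 distinct eigenvalues ≈ [14.0, 2.19258, -3.19258].
λ_max=14, λ_min=-sqrt(29)/2 - 1/2; ϑ = −29·λ_min/(λ_max−λ_min) = sqrt(29).
≈ 5.3851648 (to 7 d.p.).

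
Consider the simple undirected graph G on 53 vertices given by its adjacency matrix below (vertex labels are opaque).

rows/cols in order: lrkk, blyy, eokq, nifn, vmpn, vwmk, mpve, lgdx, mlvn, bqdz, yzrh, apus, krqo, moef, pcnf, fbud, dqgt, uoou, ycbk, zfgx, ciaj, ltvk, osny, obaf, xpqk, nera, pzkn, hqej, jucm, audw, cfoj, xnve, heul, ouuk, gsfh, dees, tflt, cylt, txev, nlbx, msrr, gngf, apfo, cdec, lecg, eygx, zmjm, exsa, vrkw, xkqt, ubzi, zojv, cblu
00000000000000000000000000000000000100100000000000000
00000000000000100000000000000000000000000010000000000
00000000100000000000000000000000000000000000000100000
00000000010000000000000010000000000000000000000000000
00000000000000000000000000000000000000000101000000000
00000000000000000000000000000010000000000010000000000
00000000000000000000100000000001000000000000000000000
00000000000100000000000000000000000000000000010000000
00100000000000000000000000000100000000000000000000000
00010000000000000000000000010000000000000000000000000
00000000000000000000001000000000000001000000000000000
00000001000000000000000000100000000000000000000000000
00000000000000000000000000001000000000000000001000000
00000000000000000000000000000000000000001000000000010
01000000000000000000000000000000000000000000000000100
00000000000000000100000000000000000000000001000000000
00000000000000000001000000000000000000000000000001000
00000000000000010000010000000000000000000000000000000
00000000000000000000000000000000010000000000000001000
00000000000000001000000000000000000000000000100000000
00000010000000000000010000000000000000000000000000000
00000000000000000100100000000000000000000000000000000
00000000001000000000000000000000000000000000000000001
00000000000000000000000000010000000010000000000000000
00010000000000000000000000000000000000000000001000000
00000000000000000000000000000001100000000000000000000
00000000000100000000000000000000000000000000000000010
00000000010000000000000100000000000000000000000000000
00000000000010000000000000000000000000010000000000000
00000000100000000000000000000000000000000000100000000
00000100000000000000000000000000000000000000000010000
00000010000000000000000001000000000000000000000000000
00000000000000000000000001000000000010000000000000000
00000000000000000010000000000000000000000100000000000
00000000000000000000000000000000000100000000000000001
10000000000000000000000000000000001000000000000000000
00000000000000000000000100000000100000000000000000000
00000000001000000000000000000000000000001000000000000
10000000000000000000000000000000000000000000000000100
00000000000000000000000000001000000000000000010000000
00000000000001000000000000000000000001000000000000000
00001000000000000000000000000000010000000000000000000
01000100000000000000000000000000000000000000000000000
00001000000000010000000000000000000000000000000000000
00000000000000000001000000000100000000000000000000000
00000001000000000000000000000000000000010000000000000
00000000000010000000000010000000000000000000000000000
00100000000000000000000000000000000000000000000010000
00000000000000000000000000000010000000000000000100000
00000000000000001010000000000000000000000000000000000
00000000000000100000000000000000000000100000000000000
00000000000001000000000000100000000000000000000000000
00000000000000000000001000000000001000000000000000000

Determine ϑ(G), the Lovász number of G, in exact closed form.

53*cos(pi/53)/(cos(pi/53) + 1)

N(lgdx) = {apus, eygx}, |N(lgdx)| = 2.
N(pcnf) = {blyy, ubzi}, |N(pcnf)| = 2.
Vertex vrkw has 2 neighbors: cfoj, exsa.
N(mlvn) = {eokq, audw}, |N(mlvn)| = 2.
Regular of degree 2 on 53 vertices: this is C_{53}, the 53-cycle.
Distinct eigenvalues (to 6 d.p.): [2.0, 1.985962, 1.944046, 1.874839, 1.779314, 1.658811, 1.515022, 1.349966, 1.165959, 0.965584, 0.751655, 0.527174, 0.295293, 0.059267, -0.177592, -0.411957, -0.64054, -0.86013, -1.067647, -1.260176, -1.435015, -1.589709, -1.722087, -1.830291, -1.912802, -1.968461, -1.996487].
ϑ = −N·λ_min/(λ_max−λ_min) = −53·(-2*cos(pi/53))/(2−(-2*cos(pi/53))) = 53*cos(pi/53)/(cos(pi/53) + 1).
≈ 26.4767 (to 4 d.p.).
Lovász sandwich 26 ≤ 53*cos(pi/53)/(cos(pi/53) + 1) ≤ 27: both strict.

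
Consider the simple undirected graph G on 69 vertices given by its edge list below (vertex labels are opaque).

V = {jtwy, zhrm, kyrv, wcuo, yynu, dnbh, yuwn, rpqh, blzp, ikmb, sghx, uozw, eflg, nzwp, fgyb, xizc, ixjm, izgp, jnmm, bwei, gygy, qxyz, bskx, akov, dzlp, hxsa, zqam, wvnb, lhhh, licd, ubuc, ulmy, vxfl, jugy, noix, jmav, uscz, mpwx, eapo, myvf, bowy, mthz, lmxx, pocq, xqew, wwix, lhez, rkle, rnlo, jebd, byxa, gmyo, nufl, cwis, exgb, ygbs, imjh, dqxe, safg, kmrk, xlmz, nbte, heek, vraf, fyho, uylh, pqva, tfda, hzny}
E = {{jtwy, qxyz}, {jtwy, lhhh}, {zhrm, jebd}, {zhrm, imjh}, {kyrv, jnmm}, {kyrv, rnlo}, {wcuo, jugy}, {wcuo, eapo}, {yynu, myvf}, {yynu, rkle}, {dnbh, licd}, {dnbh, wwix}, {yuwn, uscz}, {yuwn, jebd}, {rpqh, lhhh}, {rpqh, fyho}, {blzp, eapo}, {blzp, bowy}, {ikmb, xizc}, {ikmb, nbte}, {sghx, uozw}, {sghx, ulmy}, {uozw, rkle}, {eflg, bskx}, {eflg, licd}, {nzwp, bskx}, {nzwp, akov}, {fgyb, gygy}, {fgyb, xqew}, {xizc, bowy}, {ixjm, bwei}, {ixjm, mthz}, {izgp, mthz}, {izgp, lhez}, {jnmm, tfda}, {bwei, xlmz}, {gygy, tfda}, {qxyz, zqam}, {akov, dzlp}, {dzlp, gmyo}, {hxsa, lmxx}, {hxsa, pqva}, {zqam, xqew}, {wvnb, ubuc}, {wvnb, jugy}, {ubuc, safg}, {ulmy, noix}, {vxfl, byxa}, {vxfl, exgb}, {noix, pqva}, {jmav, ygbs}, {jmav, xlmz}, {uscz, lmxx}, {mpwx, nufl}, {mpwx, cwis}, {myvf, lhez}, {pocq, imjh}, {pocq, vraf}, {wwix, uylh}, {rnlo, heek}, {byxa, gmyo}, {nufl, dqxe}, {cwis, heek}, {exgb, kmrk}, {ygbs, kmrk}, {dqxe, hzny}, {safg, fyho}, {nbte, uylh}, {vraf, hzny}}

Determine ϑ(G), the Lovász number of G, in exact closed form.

69*cos(pi/69)/(cos(pi/69) + 1)

Vertex myvf has 2 neighbors: yynu, lhez.
deg(fyho) = 2; N(fyho) = {rpqh, safg}.
N(vraf) = {pocq, hzny}, |N(vraf)| = 2.
Vertex zqam has 2 neighbors: qxyz, xqew.
Every vertex has degree 2 (N=69); the odd cycle C_{69}.
Distinct eigenvalues (to 3 d.p.): [2.0, 1.992, 1.967, 1.926, 1.869, 1.796, 1.709, 1.607, 1.492, 1.365, 1.227, 1.078, 0.92, 0.755, 0.583, 0.407, 0.227, 0.046, -0.136, -0.317, -0.496, -0.67, -0.838, -1.0, -1.153, -1.297, -1.43, -1.551, -1.66, -1.754, -1.834, -1.899, -1.948, -1.981, -1.998].
−69·(-2*cos(pi/69)) / ((2)−(-2*cos(pi/69))) = 69*cos(pi/69)/(cos(pi/69) + 1) = ϑ(G).
ϑ(G) ≈ 34.4821141.
Sandwich: α(G)=34 ≤ ϑ(G)=69*cos(pi/69)/(cos(pi/69) + 1) ≤ χ(Ḡ)=35 (both strict).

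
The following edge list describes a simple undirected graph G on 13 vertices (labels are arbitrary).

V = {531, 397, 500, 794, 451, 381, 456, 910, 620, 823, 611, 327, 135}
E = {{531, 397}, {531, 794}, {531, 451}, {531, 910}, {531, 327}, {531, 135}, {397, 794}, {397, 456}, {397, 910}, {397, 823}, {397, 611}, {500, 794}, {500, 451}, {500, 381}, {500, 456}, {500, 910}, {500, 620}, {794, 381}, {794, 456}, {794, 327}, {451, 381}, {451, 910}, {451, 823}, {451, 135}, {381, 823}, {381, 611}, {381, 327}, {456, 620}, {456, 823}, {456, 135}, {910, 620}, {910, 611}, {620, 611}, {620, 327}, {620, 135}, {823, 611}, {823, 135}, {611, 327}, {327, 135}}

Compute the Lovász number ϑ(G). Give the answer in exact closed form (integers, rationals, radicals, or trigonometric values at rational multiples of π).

N(500) = {794, 451, 381, 456, 910, 620}, |N(500)| = 6.
deg(910) = 6; N(910) = {531, 397, 500, 451, 620, 611}.
deg(456) = 6; N(456) = {397, 500, 794, 620, 823, 135}.
Vertex 531 has 6 neighbors: 397, 794, 451, 910, 327, 135.
deg(v) = 6 for all v (|V|=13); SR(13,6,2,3) — a Paley graph.
The 3 distinct eigenvalues: [6.0, 1.302776, -2.302776].
ϑ = −N·λ_min/(λ_max−λ_min) = −13·(-sqrt(13)/2 - 1/2)/(6−(-sqrt(13)/2 - 1/2)) = sqrt(13).
≈ 3.6056 (to 4 d.p.).

sqrt(13)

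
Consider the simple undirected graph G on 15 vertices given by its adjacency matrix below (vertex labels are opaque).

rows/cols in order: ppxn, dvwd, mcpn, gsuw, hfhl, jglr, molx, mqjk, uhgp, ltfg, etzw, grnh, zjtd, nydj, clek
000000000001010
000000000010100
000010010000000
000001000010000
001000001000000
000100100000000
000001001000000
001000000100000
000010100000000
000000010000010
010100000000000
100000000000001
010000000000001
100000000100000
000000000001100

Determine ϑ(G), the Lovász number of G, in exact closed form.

N(hfhl) = {mcpn, uhgp}, |N(hfhl)| = 2.
N(dvwd) = {etzw, zjtd}, |N(dvwd)| = 2.
deg(ltfg) = 2; N(ltfg) = {mqjk, nydj}.
Vertex uhgp has 2 neighbors: hfhl, molx.
Regular of degree 2 on 15 vertices: a single 15-cycle (edge-transitive).
The 8 distinct eigenvalues: [2.0, 1.82709, 1.33826, 0.61803, -0.20906, -1.0, -1.61803, -1.9563].
ϑ = −N·λ_min/(λ_max−λ_min) = −15·(-2*cos(pi/15))/(2−(-2*cos(pi/15))) = 15*cos(pi/15)/(cos(pi/15) + 1).
ϑ(G) ≈ 7.41715.
Sandwich: α(G)=7 ≤ ϑ(G)=15*cos(pi/15)/(cos(pi/15) + 1) ≤ χ(Ḡ)=8 (both strict).

15*cos(pi/15)/(cos(pi/15) + 1)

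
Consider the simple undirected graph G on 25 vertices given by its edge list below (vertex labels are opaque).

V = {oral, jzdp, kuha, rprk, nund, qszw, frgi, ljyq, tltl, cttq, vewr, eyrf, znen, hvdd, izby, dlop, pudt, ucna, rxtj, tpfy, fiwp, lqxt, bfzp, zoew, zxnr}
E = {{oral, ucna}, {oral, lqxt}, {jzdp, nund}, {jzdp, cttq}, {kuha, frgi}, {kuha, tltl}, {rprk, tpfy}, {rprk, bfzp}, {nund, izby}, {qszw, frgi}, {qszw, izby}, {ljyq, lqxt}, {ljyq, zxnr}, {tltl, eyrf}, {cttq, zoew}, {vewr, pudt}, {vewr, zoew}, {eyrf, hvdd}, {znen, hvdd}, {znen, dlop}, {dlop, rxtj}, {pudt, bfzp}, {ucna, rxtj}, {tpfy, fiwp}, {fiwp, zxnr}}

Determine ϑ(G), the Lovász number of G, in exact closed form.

25*cos(pi/25)/(cos(pi/25) + 1)

Vertex zoew has 2 neighbors: cttq, vewr.
deg(ucna) = 2; N(ucna) = {oral, rxtj}.
deg(znen) = 2; N(znen) = {hvdd, dlop}.
N(jzdp) = {nund, cttq}, |N(jzdp)| = 2.
25-vertex 2-regular graph: connected 2-regular on 25 ⇒ C_{25}.
Distinct eigenvalues (to 3 d.p.): [2.0, 1.937, 1.753, 1.458, 1.072, 0.618, 0.126, -0.375, -0.852, -1.275, -1.618, -1.86, -1.984].
Lovász (edge-transitive): ϑ = −25·(-2*cos(pi/25))/((2)−(-2*cos(pi/25))) = 25*cos(pi/25)/(cos(pi/25) + 1).
≈ 12.4505 (to 4 d.p.).
α=12, χ(Ḡ)=13; ϑ=25*cos(pi/25)/(cos(pi/25) + 1) lies between (both strict).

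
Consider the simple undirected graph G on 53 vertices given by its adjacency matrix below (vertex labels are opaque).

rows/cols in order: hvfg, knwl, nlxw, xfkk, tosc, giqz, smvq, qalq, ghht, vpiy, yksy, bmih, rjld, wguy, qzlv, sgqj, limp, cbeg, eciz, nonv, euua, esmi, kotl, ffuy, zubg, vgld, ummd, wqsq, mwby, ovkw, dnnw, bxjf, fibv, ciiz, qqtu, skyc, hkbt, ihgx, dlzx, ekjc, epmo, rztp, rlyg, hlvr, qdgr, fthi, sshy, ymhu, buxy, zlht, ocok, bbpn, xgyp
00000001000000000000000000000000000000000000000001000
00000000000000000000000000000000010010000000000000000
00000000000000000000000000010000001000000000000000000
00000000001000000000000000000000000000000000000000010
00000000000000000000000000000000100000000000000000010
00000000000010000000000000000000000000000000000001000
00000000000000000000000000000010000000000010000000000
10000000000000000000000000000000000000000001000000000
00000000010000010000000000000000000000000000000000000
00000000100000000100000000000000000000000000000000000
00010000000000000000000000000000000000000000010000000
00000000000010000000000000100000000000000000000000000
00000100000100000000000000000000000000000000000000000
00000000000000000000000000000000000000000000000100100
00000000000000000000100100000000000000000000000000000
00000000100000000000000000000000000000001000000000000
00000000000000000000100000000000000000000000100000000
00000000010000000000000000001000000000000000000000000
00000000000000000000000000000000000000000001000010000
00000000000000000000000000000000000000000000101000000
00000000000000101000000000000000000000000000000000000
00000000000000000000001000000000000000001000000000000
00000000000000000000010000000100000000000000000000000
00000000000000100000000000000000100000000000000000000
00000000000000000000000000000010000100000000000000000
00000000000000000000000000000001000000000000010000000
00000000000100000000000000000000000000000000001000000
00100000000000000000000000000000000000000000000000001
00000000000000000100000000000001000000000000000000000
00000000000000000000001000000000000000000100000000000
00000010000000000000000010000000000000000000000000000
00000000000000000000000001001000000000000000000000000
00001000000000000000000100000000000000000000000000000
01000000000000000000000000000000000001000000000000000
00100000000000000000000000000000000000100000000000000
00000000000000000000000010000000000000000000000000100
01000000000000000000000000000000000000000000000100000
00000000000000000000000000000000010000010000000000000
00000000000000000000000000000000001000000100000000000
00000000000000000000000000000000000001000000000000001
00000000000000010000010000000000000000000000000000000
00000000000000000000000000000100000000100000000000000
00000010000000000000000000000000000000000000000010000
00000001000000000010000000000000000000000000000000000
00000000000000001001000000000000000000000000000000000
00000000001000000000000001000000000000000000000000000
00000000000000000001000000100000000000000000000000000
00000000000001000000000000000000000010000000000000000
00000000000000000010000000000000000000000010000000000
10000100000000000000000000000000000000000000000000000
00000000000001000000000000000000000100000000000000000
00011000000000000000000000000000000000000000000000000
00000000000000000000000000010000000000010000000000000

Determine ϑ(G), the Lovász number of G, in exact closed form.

53*cos(pi/53)/(cos(pi/53) + 1)

Vertex epmo has 2 neighbors: sgqj, esmi.
N(tosc) = {fibv, bbpn}, |N(tosc)| = 2.
N(limp) = {euua, qdgr}, |N(limp)| = 2.
N(ummd) = {bmih, sshy}, |N(ummd)| = 2.
2-regular, N=53; the odd cycle C_{53}.
The 27 distinct eigenvalues: [2.0, 1.985962, 1.944046, 1.874839, 1.779314, 1.658811, 1.515022, 1.349966, 1.165959, 0.965584, 0.751655, 0.527174, 0.295293, 0.059267, -0.177592, -0.411957, -0.64054, -0.86013, -1.067647, -1.260176, -1.435015, -1.589709, -1.722087, -1.830291, -1.912802, -1.968461, -1.996487].
With N=53: ϑ(G) = 53·(-(-1)*2*cos(pi/53))/(2−(-2*cos(pi/53))) = 53*cos(pi/53)/(cos(pi/53) + 1).
≈ 26.47670899 (to 8 d.p.).
Lovász sandwich 26 ≤ 53*cos(pi/53)/(cos(pi/53) + 1) ≤ 27: both strict.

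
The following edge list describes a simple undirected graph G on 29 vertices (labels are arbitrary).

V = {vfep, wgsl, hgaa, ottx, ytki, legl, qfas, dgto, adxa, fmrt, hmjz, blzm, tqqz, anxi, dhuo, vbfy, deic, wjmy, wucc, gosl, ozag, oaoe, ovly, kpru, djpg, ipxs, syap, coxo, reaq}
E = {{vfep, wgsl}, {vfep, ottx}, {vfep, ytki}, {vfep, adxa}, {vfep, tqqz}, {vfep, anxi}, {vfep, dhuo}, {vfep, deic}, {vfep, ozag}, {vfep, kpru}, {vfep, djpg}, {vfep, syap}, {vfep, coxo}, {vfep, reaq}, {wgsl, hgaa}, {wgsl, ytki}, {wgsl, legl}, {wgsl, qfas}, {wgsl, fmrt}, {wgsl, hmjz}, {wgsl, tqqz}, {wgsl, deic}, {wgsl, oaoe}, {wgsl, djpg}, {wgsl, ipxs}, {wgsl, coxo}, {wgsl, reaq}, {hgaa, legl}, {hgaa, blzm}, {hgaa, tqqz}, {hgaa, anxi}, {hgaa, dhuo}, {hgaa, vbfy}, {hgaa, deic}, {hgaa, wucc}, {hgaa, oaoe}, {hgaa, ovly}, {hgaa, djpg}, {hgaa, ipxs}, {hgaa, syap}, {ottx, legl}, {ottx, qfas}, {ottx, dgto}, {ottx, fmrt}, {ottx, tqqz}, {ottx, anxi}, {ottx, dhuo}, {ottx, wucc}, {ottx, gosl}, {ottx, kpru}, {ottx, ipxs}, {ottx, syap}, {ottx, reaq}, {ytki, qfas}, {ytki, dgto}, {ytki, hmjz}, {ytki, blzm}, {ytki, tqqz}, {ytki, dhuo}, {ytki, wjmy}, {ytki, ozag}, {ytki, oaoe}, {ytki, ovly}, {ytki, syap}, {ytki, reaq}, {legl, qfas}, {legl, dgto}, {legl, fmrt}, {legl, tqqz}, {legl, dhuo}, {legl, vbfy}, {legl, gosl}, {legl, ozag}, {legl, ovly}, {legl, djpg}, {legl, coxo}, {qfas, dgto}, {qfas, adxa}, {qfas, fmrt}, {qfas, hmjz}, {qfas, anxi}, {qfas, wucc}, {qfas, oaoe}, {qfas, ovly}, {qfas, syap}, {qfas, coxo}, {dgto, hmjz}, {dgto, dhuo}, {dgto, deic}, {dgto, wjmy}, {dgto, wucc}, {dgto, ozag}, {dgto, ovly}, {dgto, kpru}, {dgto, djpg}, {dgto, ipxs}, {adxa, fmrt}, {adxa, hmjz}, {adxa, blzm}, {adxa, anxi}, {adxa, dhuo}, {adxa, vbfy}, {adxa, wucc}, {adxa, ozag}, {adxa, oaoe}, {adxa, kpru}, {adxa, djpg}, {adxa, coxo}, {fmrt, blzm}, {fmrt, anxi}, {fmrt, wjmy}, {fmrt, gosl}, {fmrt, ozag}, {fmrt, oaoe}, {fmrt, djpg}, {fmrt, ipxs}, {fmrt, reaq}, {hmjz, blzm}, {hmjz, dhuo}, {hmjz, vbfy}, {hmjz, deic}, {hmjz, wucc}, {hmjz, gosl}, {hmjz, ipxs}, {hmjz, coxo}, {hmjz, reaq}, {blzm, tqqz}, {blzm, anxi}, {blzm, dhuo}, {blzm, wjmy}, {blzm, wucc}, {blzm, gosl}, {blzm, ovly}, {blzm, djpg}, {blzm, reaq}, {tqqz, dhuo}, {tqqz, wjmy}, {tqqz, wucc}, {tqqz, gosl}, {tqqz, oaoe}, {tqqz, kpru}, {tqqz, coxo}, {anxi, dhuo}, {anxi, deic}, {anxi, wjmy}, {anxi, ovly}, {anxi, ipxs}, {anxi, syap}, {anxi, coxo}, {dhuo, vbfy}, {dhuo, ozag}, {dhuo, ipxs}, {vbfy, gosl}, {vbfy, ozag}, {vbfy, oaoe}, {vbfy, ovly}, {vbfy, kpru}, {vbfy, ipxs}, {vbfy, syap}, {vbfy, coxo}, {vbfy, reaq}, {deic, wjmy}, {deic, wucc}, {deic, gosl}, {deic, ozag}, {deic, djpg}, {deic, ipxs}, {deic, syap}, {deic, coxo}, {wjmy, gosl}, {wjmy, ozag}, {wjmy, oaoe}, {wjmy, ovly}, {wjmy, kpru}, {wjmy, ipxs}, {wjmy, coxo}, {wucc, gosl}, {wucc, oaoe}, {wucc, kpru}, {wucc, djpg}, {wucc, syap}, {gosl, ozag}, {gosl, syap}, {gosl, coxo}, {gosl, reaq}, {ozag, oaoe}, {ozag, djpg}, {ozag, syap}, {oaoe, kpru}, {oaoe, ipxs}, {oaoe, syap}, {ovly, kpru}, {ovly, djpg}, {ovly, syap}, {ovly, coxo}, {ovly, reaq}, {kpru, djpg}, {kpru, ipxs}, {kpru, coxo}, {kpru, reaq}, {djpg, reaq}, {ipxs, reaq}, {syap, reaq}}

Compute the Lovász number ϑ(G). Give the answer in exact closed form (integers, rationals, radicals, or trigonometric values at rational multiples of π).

N(dgto) = {ottx, ytki, legl, qfas, hmjz, dhuo, deic, wjmy, wucc, ozag, ovly, kpru, djpg, ipxs}, |N(dgto)| = 14.
N(coxo) = {vfep, wgsl, legl, qfas, adxa, hmjz, tqqz, anxi, vbfy, deic, wjmy, gosl, ovly, kpru}, |N(coxo)| = 14.
Vertex ottx has 14 neighbors: vfep, legl, qfas, dgto, fmrt, tqqz, anxi, dhuo, wucc, gosl, kpru, ipxs, syap, reaq.
N(reaq) = {vfep, wgsl, ottx, ytki, fmrt, hmjz, blzm, vbfy, gosl, ovly, kpru, djpg, ipxs, syap}, |N(reaq)| = 14.
Every vertex has degree 14 (N=29); Paley(29): SR with (k,λ,μ)=(14,6,7).
A has 3 distinct eigenvalues ≈ [14.0, 2.192582, -3.192582].
−29·(-sqrt(29)/2 - 1/2) / ((14)−(-sqrt(29)/2 - 1/2)) = sqrt(29) = ϑ(G).
= 5.38516481… (decimal).

sqrt(29)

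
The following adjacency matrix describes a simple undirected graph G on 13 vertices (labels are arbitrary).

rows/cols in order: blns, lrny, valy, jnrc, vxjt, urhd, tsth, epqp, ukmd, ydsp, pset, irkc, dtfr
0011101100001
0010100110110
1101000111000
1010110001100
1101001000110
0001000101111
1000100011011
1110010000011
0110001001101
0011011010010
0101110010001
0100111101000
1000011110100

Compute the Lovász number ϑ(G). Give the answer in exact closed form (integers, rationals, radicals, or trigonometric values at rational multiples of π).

deg(ydsp) = 6; N(ydsp) = {valy, jnrc, urhd, tsth, ukmd, irkc}.
N(jnrc) = {blns, valy, vxjt, urhd, ydsp, pset}, |N(jnrc)| = 6.
deg(tsth) = 6; N(tsth) = {blns, vxjt, ukmd, ydsp, irkc, dtfr}.
N(valy) = {blns, lrny, jnrc, epqp, ukmd, ydsp}, |N(valy)| = 6.
Every vertex has degree 6 (N=13); Paley(13): SR with (k,λ,μ)=(6,2,3).
A has 3 distinct eigenvalues ≈ [6.0, 1.302776, -2.302776].
−13·(-sqrt(13)/2 - 1/2) / ((6)−(-sqrt(13)/2 - 1/2)) = sqrt(13) = ϑ(G).
= 3.605551275… (decimal).

sqrt(13)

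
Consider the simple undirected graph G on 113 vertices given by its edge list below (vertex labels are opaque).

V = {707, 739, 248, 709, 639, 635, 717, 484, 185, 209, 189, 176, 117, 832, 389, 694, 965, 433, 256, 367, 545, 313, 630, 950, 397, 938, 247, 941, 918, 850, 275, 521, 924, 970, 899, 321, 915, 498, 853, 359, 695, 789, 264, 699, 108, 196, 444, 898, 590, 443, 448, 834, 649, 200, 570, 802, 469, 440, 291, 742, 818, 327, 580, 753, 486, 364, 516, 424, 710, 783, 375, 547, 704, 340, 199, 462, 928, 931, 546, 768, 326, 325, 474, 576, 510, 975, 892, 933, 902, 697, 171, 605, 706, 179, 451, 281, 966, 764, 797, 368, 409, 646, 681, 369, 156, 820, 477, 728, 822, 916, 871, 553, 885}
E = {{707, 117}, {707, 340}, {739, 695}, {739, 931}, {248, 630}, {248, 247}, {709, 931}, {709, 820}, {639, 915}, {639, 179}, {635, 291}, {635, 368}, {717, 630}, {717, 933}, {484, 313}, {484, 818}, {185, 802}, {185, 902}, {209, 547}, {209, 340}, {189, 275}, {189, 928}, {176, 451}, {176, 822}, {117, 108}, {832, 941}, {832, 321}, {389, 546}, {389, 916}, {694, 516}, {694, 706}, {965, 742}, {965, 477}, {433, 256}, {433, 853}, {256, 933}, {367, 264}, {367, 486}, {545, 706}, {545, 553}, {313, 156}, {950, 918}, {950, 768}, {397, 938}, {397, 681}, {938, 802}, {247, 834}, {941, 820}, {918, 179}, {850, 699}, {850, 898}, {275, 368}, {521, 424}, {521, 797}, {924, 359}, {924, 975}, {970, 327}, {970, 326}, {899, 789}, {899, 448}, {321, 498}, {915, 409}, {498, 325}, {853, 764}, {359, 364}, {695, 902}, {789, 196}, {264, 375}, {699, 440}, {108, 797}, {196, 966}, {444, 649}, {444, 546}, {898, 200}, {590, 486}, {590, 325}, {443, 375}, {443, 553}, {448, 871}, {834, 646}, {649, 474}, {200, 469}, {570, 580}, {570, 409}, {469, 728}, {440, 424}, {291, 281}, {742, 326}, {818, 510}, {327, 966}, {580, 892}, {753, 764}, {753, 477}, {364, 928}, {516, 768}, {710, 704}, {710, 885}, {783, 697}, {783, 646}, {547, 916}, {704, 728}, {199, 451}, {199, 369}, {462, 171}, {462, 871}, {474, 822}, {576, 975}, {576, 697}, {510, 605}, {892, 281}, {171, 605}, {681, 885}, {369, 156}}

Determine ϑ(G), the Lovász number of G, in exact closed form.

113*cos(pi/113)/(cos(pi/113) + 1)

N(433) = {256, 853}, |N(433)| = 2.
Vertex 313 has 2 neighbors: 484, 156.
N(462) = {171, 871}, |N(462)| = 2.
deg(108) = 2; N(108) = {117, 797}.
2-regular, N=113; connected 2-regular on 113 ⇒ C_{113}.
spec(A) ≈ [2.0, 1.99691, 1.98765, 1.97224, 1.95074, 1.9232, 1.88973, 1.85041, 1.80537, 1.75475, 1.69871, 1.63742, 1.57106, 1.49985, 1.42401, 1.34376, 1.25936, 1.17107, 1.07915, 0.98391, 0.88562, 0.78459, 0.68114, 0.57558, 0.46824, 0.35946, 0.24956, 0.1389, 0.0278, -0.08338, -0.1943, -0.30463, -0.41401, -0.52211, -0.6286, -0.73315, -0.83543, -0.93512, -1.03193, -1.12555, -1.21568, -1.30206, -1.38442, -1.4625, -1.53605, -1.60486, -1.66871, -1.7274, -1.78075, -1.8286, -1.87079, -1.9072, -1.93772, -1.96225, -1.98071, -1.99305, -1.99923] (distinct, 5 d.p.).
λ_max=2, λ_min=-2*cos(pi/113); ϑ = −113·λ_min/(λ_max−λ_min) = 113*cos(pi/113)/(cos(pi/113) + 1).
≈ 56.489081 (to 6 d.p.).
56 ≤ 113*cos(pi/113)/(cos(pi/113) + 1) ≤ 57: both strict.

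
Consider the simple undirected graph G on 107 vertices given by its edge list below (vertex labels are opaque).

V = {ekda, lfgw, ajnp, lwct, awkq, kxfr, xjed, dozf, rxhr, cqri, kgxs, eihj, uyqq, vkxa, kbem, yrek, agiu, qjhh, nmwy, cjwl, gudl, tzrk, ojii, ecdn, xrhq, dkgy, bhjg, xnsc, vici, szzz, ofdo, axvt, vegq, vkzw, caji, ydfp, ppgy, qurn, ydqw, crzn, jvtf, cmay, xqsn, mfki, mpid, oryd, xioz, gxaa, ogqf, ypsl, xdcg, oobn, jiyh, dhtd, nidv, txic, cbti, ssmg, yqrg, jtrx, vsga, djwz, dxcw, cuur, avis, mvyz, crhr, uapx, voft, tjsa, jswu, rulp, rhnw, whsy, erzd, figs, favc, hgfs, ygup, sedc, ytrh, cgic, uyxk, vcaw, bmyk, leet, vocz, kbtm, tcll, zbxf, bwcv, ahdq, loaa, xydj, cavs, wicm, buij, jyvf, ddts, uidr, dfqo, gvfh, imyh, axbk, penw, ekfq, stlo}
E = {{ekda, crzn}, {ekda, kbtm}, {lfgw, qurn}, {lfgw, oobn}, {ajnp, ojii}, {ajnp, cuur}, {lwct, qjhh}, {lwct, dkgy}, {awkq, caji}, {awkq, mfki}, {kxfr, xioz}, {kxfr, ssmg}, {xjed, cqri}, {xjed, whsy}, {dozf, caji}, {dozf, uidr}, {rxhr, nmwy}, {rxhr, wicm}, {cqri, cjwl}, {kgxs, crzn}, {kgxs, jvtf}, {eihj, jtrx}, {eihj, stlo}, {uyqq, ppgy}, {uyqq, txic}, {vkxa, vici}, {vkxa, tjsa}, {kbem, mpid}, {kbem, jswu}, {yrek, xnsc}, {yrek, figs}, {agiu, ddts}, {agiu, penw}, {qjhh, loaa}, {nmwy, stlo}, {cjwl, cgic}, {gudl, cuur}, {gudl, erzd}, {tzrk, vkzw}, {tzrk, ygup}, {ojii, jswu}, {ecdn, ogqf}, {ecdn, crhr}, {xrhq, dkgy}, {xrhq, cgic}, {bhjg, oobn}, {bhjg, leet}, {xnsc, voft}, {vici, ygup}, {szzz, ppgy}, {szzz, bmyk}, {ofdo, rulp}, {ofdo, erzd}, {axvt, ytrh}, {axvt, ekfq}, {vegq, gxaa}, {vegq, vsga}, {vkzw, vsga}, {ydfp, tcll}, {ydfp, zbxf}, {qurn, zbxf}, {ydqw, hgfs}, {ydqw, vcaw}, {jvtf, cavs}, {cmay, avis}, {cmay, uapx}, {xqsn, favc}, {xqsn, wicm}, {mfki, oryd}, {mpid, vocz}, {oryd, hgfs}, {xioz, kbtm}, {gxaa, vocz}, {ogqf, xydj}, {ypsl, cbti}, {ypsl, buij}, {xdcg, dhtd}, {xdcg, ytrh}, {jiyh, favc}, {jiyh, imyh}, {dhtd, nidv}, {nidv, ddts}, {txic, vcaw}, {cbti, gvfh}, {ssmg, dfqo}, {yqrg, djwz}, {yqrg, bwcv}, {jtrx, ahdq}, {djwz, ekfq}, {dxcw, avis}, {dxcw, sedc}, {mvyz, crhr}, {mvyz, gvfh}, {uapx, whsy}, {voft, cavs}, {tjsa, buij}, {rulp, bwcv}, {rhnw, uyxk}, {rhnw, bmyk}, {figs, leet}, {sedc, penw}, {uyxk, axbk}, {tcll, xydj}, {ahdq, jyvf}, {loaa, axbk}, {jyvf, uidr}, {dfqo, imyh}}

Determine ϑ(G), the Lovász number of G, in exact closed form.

107*cos(pi/107)/(cos(pi/107) + 1)

Vertex ydfp has 2 neighbors: tcll, zbxf.
Vertex kxfr has 2 neighbors: xioz, ssmg.
Vertex crzn has 2 neighbors: ekda, kgxs.
Vertex qurn has 2 neighbors: lfgw, zbxf.
G on 107 vertices is 2-regular; this is C_{107}, the 107-cycle.
The 54 distinct eigenvalues: [2.0, 1.99655, 1.98622, 1.96905, 1.94508, 1.91441, 1.87714, 1.8334, 1.78334, 1.72714, 1.66498, 1.59707, 1.52367, 1.44501, 1.36137, 1.27304, 1.18032, 1.08353, 0.983, 0.87909, 0.77214, 0.66254, 0.55065, 0.43686, 0.32157, 0.20516, 0.08805, -0.02936, -0.14667, -0.26348, -0.37938, -0.49397, -0.60685, -0.71765, -0.82597, -0.93145, -1.03371, -1.13241, -1.22721, -1.31777, -1.40379, -1.48498, -1.56104, -1.63173, -1.69679, -1.756, -1.80915, -1.85607, -1.8966, -1.93058, -1.95791, -1.97849, -1.99225, -1.99914].
Lovász (edge-transitive): ϑ = −107·(-2*cos(pi/107))/((2)−(-2*cos(pi/107))) = 107*cos(pi/107)/(cos(pi/107) + 1).
ϑ(G) ≈ 53.488468.
α=53, χ(Ḡ)=54; ϑ=107*cos(pi/107)/(cos(pi/107) + 1) lies between (both strict).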